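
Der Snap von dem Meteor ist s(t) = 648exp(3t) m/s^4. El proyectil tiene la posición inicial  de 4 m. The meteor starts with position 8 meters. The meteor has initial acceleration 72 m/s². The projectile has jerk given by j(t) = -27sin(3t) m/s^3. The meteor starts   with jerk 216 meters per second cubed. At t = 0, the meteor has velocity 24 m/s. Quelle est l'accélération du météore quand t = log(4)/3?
En partant du snap s(t) = 648·exp(3·t), nous prenons 2 intégrales. En intégrant le snap et en utilisant la condition initiale j(0) = 216, nous obtenons j(t) = 216·exp(3·t). La primitive du jerk est l'accélération. En utilisant a(0) = 72, nous obtenons a(t) = 72·exp(3·t). En utilisant a(t) = 72·exp(3·t) et en substituant t = log(4)/3, nous trouvons a = 288.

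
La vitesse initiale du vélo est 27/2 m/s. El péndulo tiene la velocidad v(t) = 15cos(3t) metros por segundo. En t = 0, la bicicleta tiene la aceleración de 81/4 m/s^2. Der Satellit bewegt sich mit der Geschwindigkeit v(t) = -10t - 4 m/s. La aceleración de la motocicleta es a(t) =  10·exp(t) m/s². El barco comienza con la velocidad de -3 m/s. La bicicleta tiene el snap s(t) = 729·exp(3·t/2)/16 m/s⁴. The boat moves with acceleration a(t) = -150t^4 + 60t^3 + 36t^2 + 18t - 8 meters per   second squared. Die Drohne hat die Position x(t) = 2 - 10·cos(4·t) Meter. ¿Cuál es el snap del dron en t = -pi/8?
Para resolver esto, necesitamos tomar 4 derivadas de nuestra ecuación de la posición x(t) = 2 - 10·cos(4·t). Tomando d/dt de x(t), encontramos v(t) = 40·sin(4·t). La derivada de la velocidad da la aceleración: a(t) = 160·cos(4·t). Tomando d/dt de a(t), encontramos j(t) = -640·sin(4·t). Tomando d/dt de j(t), encontramos s(t) = -2560·cos(4·t). Tenemos el snap s(t) = -2560·cos(4·t). Sustituyendo t = -pi/8: s(-pi/8) = 0.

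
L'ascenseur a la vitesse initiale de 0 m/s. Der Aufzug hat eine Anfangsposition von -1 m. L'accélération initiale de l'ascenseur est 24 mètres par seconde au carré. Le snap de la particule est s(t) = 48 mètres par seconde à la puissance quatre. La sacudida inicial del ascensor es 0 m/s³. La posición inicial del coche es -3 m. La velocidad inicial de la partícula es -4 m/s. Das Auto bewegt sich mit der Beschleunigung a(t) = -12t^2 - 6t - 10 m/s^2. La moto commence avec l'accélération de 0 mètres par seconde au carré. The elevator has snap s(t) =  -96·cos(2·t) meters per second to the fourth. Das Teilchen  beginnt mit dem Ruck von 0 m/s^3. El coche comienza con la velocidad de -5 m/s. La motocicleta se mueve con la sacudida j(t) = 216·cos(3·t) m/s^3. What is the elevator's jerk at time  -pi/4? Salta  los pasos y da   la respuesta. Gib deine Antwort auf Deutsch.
Der Ruck bei t = -pi/4 ist j = 48.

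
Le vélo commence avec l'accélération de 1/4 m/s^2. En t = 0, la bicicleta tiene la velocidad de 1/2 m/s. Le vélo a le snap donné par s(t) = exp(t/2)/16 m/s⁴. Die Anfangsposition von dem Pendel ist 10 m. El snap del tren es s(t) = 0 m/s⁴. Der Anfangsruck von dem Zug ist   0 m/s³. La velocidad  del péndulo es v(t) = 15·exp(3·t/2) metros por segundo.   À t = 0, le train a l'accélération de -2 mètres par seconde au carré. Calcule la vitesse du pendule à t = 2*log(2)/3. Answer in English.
From the given velocity equation v(t) = 15·exp(3·t/2), we substitute t = 2*log(2)/3 to get v = 30.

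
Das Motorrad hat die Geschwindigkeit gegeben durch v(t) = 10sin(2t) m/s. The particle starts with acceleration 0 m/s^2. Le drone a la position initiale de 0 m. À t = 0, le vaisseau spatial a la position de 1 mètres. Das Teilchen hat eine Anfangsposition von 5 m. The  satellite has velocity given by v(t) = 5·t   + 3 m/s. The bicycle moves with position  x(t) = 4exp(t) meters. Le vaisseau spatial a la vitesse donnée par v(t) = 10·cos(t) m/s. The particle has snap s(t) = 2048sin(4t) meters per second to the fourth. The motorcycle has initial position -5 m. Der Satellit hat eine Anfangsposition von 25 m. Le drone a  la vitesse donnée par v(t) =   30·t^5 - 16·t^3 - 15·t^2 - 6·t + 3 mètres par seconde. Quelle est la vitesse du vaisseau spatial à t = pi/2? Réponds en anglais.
From the given velocity equation v(t) = 10·cos(t), we substitute t = pi/2 to get v = 0.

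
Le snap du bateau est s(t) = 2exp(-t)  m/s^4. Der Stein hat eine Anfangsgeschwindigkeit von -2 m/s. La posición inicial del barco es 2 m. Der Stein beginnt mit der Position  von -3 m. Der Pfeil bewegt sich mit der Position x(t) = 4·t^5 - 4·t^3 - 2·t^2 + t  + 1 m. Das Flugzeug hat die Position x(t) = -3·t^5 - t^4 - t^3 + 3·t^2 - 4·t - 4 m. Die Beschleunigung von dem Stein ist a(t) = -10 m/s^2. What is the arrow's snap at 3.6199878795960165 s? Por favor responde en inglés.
Starting from position x(t) = 4·t^5 - 4·t^3 - 2·t^2 + t + 1, we take 4 derivatives. Differentiating position, we get velocity: v(t) = 20·t^4 - 12·t^2 - 4·t + 1. Differentiating velocity, we get acceleration: a(t) = 80·t^3 - 24·t - 4. Differentiating acceleration, we get jerk: j(t) = 240·t^2 - 24. Taking d/dt of j(t), we find s(t) = 480·t. Using s(t) = 480·t and substituting t = 3.6199878795960165, we find s = 1737.59418220609.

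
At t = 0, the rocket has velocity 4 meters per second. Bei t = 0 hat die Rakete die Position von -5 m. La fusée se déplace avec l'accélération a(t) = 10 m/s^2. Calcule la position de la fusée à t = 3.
En partant de l'accélération a(t) = 10, nous prenons 2 primitives. La primitive de l'accélération est la vitesse. En utilisant v(0) = 4, nous obtenons v(t) = 10·t + 4. L'intégrale de la vitesse est la position. En utilisant x(0) = -5, nous obtenons x(t) = 5·t^2 + 4·t - 5. En utilisant x(t) = 5·t^2 + 4·t - 5 et en substituant t = 3, nous trouvons x = 52.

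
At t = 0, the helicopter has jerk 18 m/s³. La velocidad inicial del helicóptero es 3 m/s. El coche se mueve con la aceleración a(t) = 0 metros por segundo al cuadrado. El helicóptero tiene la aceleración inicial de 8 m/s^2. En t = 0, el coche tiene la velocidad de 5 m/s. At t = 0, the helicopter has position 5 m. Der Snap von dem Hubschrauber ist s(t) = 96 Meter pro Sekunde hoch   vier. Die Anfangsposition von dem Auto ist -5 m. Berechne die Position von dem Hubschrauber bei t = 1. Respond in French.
En partant du snap s(t) = 96, nous prenons 4 intégrales. En intégrant le snap et en utilisant la condition initiale j(0) = 18, nous obtenons j(t) = 96·t + 18. En intégrant le jerk et en utilisant la condition initiale a(0) = 8, nous obtenons a(t) = 48·t^2 + 18·t + 8. La primitive de l'accélération est la vitesse. En utilisant v(0) = 3, nous obtenons v(t) = 16·t^3 + 9·t^2 + 8·t + 3. En intégrant la vitesse et en utilisant la condition initiale x(0) = 5, nous obtenons x(t) = 4·t^4 + 3·t^3 + 4·t^2 + 3·t + 5. De l'équation de la position x(t) = 4·t^4 + 3·t^3 + 4·t^2 + 3·t + 5, nous substituons t = 1 pour obtenir x = 19.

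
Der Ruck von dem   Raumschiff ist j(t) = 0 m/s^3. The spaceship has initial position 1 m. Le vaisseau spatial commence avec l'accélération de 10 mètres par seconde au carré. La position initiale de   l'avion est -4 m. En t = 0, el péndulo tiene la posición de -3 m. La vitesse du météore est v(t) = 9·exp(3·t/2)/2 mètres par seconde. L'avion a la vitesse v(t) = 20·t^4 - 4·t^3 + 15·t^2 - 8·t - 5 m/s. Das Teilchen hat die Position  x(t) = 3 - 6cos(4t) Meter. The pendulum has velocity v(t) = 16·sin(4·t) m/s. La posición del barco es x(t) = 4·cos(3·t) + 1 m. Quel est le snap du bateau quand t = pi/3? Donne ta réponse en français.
Nous devons dériver notre équation de la position x(t) = 4·cos(3·t) + 1 4 fois. La dérivée de la position donne la vitesse: v(t) = -12·sin(3·t). La dérivée de la vitesse donne l'accélération: a(t) = -36·cos(3·t). En dérivant l'accélération, nous obtenons le jerk: j(t) = 108·sin(3·t). En prenant d/dt de j(t), nous trouvons s(t) = 324·cos(3·t). De l'équation du snap s(t) = 324·cos(3·t), nous substituons t = pi/3 pour obtenir s = -324.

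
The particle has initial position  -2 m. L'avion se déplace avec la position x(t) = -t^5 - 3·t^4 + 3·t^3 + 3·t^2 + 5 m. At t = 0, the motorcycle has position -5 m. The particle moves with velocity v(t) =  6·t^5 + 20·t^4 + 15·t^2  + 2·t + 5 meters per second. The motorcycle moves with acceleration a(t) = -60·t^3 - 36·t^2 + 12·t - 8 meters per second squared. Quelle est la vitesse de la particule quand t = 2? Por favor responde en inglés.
From the given velocity equation v(t) = 6·t^5 + 20·t^4 + 15·t^2 + 2·t + 5, we substitute t = 2 to get v = 581.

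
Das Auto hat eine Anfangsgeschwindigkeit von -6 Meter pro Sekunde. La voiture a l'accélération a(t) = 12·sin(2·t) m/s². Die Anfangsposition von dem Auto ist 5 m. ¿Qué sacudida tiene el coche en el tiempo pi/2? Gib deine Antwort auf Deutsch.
Ausgehend von der Beschleunigung a(t) = 12·sin(2·t), nehmen wir 1 Ableitung. Die Ableitung von der Beschleunigung ergibt den Ruck: j(t) = 24·cos(2·t). Mit j(t) = 24·cos(2·t) und Einsetzen von t = pi/2, finden wir j = -24.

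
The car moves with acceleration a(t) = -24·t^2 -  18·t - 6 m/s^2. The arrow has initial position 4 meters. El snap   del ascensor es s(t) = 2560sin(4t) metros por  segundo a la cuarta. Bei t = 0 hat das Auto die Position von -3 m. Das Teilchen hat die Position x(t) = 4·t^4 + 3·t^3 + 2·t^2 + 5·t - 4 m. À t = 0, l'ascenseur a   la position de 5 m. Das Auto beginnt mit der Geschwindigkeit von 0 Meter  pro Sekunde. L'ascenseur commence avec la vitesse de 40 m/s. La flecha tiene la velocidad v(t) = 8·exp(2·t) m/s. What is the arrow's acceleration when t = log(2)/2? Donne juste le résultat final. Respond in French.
La réponse est 32.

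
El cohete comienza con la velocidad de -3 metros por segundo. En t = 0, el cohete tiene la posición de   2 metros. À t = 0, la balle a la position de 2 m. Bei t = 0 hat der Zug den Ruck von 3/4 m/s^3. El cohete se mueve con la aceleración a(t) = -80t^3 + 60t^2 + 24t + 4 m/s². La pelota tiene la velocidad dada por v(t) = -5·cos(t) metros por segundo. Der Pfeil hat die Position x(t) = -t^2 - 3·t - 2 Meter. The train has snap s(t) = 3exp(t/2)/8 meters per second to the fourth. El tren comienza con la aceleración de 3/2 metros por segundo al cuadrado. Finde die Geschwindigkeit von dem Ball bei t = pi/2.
Aus der Gleichung für die Geschwindigkeit v(t) = -5·cos(t), setzen wir t = pi/2 ein und erhalten v = 0.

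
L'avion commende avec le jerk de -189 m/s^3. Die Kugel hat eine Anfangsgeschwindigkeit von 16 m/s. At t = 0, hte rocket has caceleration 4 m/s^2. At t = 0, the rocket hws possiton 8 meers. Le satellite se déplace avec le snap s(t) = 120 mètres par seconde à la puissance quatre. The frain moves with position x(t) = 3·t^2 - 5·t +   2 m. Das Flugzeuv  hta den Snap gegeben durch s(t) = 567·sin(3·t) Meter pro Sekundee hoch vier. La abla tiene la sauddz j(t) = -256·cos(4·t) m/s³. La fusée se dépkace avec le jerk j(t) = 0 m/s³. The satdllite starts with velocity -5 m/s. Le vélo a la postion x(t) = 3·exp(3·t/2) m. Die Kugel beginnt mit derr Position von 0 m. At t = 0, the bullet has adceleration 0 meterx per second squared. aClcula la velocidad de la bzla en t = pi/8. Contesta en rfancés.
Pour résoudre ceci, nous devons prendre 2 intégrales de notre équation du jerk j(t) = -256·cos(4·t). En intégrant le jerk et en utilisant la condition initiale a(0) = 0, nous obtenons a(t) = -64·sin(4·t). L'intégrale de l'accélération, avec v(0) = 16, donne la vitesse: v(t) = 16·cos(4·t). En utilisant v(t) = 16·cos(4·t) et en substituant t = pi/8, nous trouvons v = 0.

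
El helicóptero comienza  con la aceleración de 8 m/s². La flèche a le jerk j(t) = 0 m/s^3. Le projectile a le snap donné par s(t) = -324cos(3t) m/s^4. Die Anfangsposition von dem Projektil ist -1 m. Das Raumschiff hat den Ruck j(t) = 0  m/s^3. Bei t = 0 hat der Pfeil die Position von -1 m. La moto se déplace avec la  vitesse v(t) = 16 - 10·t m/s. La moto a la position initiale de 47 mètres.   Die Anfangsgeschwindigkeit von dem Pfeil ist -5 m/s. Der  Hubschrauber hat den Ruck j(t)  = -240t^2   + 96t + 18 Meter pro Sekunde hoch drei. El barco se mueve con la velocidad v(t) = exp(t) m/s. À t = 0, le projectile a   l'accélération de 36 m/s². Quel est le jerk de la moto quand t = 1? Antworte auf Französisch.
En partant de la vitesse v(t) = 16 - 10·t, nous prenons 2 dérivées. La dérivée de la vitesse donne l'accélération: a(t) = -10. La dérivée de l'accélération donne le jerk: j(t) = 0. De l'équation du jerk j(t) = 0, nous substituons t = 1 pour obtenir j = 0.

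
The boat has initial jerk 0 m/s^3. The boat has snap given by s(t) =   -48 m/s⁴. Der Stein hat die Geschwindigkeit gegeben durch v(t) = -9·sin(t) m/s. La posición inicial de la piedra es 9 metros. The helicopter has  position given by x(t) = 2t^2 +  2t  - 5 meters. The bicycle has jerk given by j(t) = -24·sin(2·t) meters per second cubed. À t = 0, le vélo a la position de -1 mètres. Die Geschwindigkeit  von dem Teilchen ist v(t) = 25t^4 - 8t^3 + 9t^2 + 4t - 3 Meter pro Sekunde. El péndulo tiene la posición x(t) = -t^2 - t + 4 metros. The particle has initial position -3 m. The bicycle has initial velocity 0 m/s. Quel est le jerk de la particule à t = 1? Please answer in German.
Ausgehend von der Geschwindigkeit v(t) = 25·t^4 - 8·t^3 + 9·t^2 + 4·t - 3, nehmen wir 2 Ableitungen. Durch Ableiten von der Geschwindigkeit erhalten wir die Beschleunigung: a(t) = 100·t^3 - 24·t^2 + 18·t + 4. Die Ableitung von der Beschleunigung ergibt den Ruck: j(t) = 300·t^2 - 48·t + 18. Mit j(t) = 300·t^2 - 48·t + 18 und Einsetzen von t = 1, finden wir j = 270.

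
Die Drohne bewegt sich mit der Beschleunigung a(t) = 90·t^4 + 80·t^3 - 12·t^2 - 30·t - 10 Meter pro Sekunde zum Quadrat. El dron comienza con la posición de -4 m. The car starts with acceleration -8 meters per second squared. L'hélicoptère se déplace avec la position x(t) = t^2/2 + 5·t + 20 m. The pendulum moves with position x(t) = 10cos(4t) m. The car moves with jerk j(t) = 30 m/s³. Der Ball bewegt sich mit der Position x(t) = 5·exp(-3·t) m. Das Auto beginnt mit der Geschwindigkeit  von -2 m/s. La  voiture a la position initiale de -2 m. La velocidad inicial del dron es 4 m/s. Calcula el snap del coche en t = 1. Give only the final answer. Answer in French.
Le snap à t = 1 est s = 0.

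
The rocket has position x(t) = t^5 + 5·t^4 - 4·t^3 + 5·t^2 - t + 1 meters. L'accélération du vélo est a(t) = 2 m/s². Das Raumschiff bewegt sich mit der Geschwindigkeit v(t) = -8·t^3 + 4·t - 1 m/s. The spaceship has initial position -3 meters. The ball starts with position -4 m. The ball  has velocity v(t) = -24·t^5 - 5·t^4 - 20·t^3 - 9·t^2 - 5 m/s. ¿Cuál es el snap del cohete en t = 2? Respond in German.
Wir müssen unsere Gleichung für die Position x(t) = t^5 + 5·t^4 - 4·t^3 + 5·t^2 - t + 1 4-mal ableiten. Mit d/dt von x(t) finden wir v(t) = 5·t^4 + 20·t^3 - 12·t^2 + 10·t - 1. Die Ableitung von der Geschwindigkeit ergibt die Beschleunigung: a(t) = 20·t^3 + 60·t^2 - 24·t + 10. Mit d/dt von a(t) finden wir j(t) = 60·t^2 + 120·t - 24. Durch Ableiten von dem Ruck erhalten wir den Snap: s(t) = 120·t + 120. Wir haben den Snap s(t) = 120·t + 120. Durch Einsetzen von t = 2: s(2) = 360.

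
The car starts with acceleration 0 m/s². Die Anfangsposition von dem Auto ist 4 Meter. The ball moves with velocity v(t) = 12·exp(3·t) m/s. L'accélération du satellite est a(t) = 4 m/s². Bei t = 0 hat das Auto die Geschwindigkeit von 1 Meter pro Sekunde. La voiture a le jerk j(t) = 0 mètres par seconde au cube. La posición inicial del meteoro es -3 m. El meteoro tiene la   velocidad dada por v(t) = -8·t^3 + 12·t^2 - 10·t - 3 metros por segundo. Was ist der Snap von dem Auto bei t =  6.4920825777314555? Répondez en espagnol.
Para resolver esto, necesitamos tomar 1 derivada de nuestra ecuación de la sacudida j(t) = 0. Derivando la sacudida, obtenemos el snap: s(t) = 0. De la ecuación del snap s(t) = 0, sustituimos t = 6.4920825777314555 para obtener s = 0.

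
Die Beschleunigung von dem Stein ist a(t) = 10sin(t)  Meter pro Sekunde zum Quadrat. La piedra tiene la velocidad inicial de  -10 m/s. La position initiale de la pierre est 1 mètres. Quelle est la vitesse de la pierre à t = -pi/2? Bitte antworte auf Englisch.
We must find the integral of our acceleration equation a(t) = 10·sin(t) 1 time. The integral of acceleration, with v(0) = -10, gives velocity: v(t) = -10·cos(t). From the given velocity equation v(t) = -10·cos(t), we substitute t = -pi/2 to get v = 0.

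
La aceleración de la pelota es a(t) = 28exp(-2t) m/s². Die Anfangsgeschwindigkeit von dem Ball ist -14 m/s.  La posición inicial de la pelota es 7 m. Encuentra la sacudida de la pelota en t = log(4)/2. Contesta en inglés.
To solve this, we need to take 1 derivative of our acceleration equation a(t) = 28·exp(-2·t). Taking d/dt of a(t), we find j(t) = -56·exp(-2·t). Using j(t) = -56·exp(-2·t) and substituting t = log(4)/2, we find j = -14.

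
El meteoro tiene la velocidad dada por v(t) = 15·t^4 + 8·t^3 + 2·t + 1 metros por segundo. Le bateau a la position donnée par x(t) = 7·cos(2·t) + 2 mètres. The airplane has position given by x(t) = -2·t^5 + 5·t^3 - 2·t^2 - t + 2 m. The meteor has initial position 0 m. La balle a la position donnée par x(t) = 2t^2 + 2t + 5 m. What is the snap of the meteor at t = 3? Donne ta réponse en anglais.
We must differentiate our velocity equation v(t) = 15·t^4 + 8·t^3 + 2·t + 1 3 times. Differentiating velocity, we get acceleration: a(t) = 60·t^3 + 24·t^2 + 2. Taking d/dt of a(t), we find j(t) = 180·t^2 + 48·t. Differentiating jerk, we get snap: s(t) = 360·t + 48. From the given snap equation s(t) = 360·t + 48, we substitute t = 3 to get s = 1128.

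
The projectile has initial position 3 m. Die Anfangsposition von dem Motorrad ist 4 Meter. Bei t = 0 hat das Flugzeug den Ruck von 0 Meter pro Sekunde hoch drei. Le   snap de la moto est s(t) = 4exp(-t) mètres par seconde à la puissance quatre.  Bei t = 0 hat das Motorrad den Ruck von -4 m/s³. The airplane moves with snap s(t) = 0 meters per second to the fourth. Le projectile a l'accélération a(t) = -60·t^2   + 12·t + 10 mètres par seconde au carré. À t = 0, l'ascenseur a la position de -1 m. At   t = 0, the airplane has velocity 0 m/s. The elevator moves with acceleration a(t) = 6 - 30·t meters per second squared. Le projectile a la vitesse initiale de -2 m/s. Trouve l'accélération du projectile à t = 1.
De l'équation de l'accélération a(t) = -60·t^2 + 12·t + 10, nous substituons t = 1 pour obtenir a = -38.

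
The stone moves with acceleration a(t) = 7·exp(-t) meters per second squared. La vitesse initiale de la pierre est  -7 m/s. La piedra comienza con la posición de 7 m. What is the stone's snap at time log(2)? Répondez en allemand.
Um dies zu lösen, müssen wir 2 Ableitungen unserer Gleichung für die Beschleunigung a(t) = 7·exp(-t) nehmen. Durch Ableiten von der Beschleunigung erhalten wir den Ruck: j(t) = -7·exp(-t). Durch Ableiten von dem Ruck erhalten wir den Snap: s(t) = 7·exp(-t). Wir haben den Snap s(t) = 7·exp(-t). Durch Einsetzen von t = log(2): s(log(2)) = 7/2.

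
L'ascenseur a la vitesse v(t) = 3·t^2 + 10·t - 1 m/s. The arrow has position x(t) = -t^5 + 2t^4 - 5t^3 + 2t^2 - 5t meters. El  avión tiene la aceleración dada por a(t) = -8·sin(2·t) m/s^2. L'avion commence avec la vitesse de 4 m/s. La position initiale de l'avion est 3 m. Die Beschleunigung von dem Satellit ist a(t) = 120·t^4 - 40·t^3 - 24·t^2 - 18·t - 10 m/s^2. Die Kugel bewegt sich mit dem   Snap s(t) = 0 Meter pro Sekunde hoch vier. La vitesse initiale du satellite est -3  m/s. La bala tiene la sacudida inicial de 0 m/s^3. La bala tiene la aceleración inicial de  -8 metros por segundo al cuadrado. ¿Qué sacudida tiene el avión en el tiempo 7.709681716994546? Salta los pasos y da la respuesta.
La respuesta es 15.3382930667993.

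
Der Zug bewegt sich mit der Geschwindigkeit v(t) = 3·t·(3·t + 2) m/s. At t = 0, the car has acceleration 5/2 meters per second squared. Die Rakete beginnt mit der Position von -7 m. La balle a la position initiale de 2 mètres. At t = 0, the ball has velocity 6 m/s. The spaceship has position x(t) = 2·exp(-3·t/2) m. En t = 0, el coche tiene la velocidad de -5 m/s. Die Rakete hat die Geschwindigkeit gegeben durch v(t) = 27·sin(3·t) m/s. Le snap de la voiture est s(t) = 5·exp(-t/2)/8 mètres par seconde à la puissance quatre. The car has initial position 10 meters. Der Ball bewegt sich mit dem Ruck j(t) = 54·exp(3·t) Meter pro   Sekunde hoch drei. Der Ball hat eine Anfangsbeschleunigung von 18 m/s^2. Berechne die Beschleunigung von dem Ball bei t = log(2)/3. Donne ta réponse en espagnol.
Necesitamos integrar nuestra ecuación de la sacudida j(t) = 54·exp(3·t) 1 vez. Tomando ∫j(t)dt y aplicando a(0) = 18, encontramos a(t) = 18·exp(3·t). De la ecuación de la aceleración a(t) = 18·exp(3·t), sustituimos t = log(2)/3 para obtener a = 36.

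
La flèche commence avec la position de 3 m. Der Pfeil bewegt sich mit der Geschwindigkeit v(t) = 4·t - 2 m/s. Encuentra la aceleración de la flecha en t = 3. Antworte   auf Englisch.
To solve this, we need to take 1 derivative of our velocity equation v(t) = 4·t - 2. The derivative of velocity gives acceleration: a(t) = 4. We have acceleration a(t) = 4. Substituting t = 3: a(3) = 4.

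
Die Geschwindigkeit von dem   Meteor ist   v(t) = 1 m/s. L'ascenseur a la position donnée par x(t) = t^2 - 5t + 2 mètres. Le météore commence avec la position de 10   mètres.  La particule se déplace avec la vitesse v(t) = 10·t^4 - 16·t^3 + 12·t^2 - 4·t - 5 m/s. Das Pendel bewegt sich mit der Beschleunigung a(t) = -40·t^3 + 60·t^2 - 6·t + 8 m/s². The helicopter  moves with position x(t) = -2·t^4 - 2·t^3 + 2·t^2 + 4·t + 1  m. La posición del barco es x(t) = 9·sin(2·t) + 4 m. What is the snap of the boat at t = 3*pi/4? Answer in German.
Wir müssen unsere Gleichung für die Position x(t) = 9·sin(2·t) + 4 4-mal ableiten. Durch Ableiten von der Position erhalten wir die Geschwindigkeit: v(t) = 18·cos(2·t). Die Ableitung von der Geschwindigkeit ergibt die Beschleunigung: a(t) = -36·sin(2·t). Die Ableitung von der Beschleunigung ergibt den Ruck: j(t) = -72·cos(2·t). Durch Ableiten von dem Ruck erhalten wir den Snap: s(t) = 144·sin(2·t). Wir haben den Snap s(t) = 144·sin(2·t). Durch Einsetzen von t = 3*pi/4: s(3*pi/4) = -144.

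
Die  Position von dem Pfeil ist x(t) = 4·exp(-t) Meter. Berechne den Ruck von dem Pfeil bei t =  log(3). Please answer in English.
Starting from position x(t) = 4·exp(-t), we take 3 derivatives. Differentiating position, we get velocity: v(t) = -4·exp(-t). Taking d/dt of v(t), we find a(t) = 4·exp(-t). Taking d/dt of a(t), we find j(t) = -4·exp(-t). We have jerk j(t) = -4·exp(-t). Substituting t = log(3): j(log(3)) = -4/3.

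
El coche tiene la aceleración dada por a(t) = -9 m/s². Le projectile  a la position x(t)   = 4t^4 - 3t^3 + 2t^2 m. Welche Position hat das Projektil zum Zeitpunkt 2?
Wir haben die Position x(t) = 4·t^4 - 3·t^3 + 2·t^2. Durch Einsetzen von t = 2: x(2) = 48.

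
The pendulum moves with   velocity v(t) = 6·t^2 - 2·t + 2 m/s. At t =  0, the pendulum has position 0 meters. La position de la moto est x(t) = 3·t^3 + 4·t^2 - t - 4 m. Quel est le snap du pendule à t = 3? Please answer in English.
To solve this, we need to take 3 derivatives of our velocity equation v(t) = 6·t^2 - 2·t + 2. The derivative of velocity gives acceleration: a(t) = 12·t - 2. Differentiating acceleration, we get jerk: j(t) = 12. Differentiating jerk, we get snap: s(t) = 0. Using s(t) = 0 and substituting t = 3, we find s = 0.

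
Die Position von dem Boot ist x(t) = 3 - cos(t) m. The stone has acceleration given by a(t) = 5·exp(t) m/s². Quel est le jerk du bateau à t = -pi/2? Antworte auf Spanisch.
Debemos derivar nuestra ecuación de la posición x(t) = 3 - cos(t) 3 veces. Tomando d/dt de x(t), encontramos v(t) = sin(t). La derivada de la velocidad da la aceleración: a(t) = cos(t). Tomando d/dt de a(t), encontramos j(t) = -sin(t). De la ecuación de la sacudida j(t) = -sin(t), sustituimos t = -pi/2 para obtener j = 1.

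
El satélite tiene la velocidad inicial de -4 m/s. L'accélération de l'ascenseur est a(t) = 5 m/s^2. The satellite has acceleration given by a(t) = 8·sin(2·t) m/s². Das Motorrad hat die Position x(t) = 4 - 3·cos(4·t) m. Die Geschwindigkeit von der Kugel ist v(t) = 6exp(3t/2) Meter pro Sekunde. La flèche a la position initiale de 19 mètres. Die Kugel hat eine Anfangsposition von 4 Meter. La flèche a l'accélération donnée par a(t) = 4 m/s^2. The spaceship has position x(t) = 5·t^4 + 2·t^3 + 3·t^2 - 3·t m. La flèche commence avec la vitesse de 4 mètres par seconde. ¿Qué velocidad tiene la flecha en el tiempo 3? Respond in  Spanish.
Debemos encontrar la integral de nuestra ecuación de la aceleración a(t) = 4 1 vez. Integrando la aceleración y usando la condición inicial v(0) = 4, obtenemos v(t) = 4·t + 4. Usando v(t) = 4·t + 4 y sustituyendo t = 3, encontramos v = 16.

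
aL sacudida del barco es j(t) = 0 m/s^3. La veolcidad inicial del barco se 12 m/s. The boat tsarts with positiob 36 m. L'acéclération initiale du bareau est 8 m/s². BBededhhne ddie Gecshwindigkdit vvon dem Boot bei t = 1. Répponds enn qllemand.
Wir müssen das Integral unserer Gleichung für den Ruck j(t) = 0 2-mal finden. Die Stammfunktion von dem Ruck ist die Beschleunigung. Mit a(0) = 8 erhalten wir a(t) = 8. Das Integral von der Beschleunigung, mit v(0) = 12, ergibt die Geschwindigkeit: v(t) = 8·t + 12. Aus der Gleichung für die Geschwindigkeit v(t) = 8·t + 12, setzen wir t = 1 ein und erhalten v = 20.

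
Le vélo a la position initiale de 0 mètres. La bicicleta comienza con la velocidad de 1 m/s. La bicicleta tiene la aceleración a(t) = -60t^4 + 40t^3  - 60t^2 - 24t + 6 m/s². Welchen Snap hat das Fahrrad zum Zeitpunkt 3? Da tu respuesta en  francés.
En partant de l'accélération a(t) = -60·t^4 + 40·t^3 - 60·t^2 - 24·t + 6, nous prenons 2 dérivées. En dérivant l'accélération, nous obtenons le jerk: j(t) = -240·t^3 + 120·t^2 - 120·t - 24. La dérivée du jerk donne le snap: s(t) = -720·t^2 + 240·t - 120. De l'équation du snap s(t) = -720·t^2 + 240·t - 120, nous substituons t = 3 pour obtenir s = -5880.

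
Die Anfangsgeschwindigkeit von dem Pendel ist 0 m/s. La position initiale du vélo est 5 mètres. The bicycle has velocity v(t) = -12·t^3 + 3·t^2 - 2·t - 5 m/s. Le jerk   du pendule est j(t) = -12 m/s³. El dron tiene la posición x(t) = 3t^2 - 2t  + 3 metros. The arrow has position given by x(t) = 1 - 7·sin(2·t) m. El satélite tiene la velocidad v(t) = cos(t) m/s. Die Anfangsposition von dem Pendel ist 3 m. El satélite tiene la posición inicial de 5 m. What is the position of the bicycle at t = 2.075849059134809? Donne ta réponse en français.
Pour résoudre ceci, nous devons prendre 1 intégrale de notre équation de la vitesse v(t) = -12·t^3 + 3·t^2 - 2·t - 5. En intégrant la vitesse et en utilisant la condition initiale x(0) = 5, nous obtenons x(t) = -3·t^4 + t^3 - t^2 - 5·t + 5. En utilisant x(t) = -3·t^4 + t^3 - t^2 - 5·t + 5 et en substituant t = 2.075849059134809, nous trouvons x = -56.4495545488369.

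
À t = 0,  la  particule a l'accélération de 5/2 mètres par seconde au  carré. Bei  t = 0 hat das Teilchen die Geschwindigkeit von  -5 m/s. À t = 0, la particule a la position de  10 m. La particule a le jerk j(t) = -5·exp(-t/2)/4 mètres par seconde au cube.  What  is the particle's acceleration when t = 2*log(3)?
We must find the antiderivative of our jerk equation j(t) = -5·exp(-t/2)/4 1 time. Taking ∫j(t)dt and applying a(0) = 5/2, we find a(t) = 5·exp(-t/2)/2. From the given acceleration equation a(t) = 5·exp(-t/2)/2, we substitute t = 2*log(3) to get a = 5/6.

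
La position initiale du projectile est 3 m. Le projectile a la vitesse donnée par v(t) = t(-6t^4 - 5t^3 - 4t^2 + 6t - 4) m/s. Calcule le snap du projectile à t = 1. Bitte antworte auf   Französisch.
En partant de la vitesse v(t) = t·(-6·t^4 - 5·t^3 - 4·t^2 + 6·t - 4), nous prenons 3 dérivées. En dérivant la vitesse, nous obtenons l'accélération: a(t) = -6·t^4 - 5·t^3 - 4·t^2 + t·(-24·t^3 - 15·t^2 - 8·t + 6) + 6·t - 4. La dérivée de l'accélération donne le jerk: j(t) = -48·t^3 - 30·t^2 + t·(-72·t^2 - 30·t - 8) - 16·t + 12. En prenant d/dt de j(t), nous trouvons s(t) = -216·t^2 + t·(-144·t - 30) - 90·t - 24. En utilisant s(t) = -216·t^2 + t·(-144·t - 30) - 90·t - 24 et en substituant t = 1, nous trouvons s = -504.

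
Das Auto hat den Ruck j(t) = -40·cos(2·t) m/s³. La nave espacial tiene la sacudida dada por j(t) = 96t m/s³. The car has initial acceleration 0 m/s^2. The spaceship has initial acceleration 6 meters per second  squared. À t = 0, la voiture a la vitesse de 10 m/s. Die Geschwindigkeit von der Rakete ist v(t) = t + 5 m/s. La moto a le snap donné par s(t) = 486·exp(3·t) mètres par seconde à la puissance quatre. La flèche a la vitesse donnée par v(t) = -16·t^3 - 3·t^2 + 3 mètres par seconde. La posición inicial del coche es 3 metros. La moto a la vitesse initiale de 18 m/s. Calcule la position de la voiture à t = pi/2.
Nous devons intégrer notre équation du jerk j(t) = -40·cos(2·t) 3 fois. L'intégrale du jerk est l'accélération. En utilisant a(0) = 0, nous obtenons a(t) = -20·sin(2·t). L'intégrale de l'accélération est la vitesse. En utilisant v(0) = 10, nous obtenons v(t) = 10·cos(2·t). En intégrant la vitesse et en utilisant la condition initiale x(0) = 3, nous obtenons x(t) = 5·sin(2·t) + 3. En utilisant x(t) = 5·sin(2·t) + 3 et en substituant t = pi/2, nous trouvons x = 3.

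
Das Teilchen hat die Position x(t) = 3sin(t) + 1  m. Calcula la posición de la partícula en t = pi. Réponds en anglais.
We have position x(t) = 3·sin(t) + 1. Substituting t = pi: x(pi) = 1.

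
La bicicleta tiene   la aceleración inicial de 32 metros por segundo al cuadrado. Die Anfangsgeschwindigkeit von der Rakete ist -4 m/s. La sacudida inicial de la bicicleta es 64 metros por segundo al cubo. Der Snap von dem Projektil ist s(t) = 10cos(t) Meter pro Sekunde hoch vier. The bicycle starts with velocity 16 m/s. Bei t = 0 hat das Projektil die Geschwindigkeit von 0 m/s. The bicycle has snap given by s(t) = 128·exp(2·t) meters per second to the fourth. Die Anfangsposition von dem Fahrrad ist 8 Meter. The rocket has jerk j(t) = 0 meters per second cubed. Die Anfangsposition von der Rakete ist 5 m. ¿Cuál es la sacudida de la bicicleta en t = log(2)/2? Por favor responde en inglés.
To solve this, we need to take 1 antiderivative of our snap equation s(t) = 128·exp(2·t). The antiderivative of snap is jerk. Using j(0) = 64, we get j(t) = 64·exp(2·t). We have jerk j(t) = 64·exp(2·t). Substituting t = log(2)/2: j(log(2)/2) = 128.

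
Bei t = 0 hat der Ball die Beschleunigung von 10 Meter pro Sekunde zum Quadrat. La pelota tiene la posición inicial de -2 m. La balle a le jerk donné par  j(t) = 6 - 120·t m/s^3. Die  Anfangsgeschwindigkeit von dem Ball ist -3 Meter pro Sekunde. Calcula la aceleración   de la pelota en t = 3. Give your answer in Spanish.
Para resolver esto, necesitamos tomar 1 antiderivada de nuestra ecuación de la sacudida j(t) = 6 - 120·t. Integrando la sacudida y usando la condición inicial a(0) = 10, obtenemos a(t) = -60·t^2 + 6·t + 10. Usando a(t) = -60·t^2 + 6·t + 10 y sustituyendo t = 3, encontramos a = -512.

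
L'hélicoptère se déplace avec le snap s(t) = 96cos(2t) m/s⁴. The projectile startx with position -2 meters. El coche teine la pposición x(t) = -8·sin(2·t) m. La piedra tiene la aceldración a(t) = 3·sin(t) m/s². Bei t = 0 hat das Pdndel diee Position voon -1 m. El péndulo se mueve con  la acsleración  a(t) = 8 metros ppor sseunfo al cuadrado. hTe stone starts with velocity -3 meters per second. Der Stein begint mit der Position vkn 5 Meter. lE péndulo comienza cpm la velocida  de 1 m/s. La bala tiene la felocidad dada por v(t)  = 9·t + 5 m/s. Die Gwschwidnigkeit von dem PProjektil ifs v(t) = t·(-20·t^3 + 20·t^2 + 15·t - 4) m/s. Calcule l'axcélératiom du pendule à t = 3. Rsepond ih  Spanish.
Tenemos la aceleración a(t) = 8. Sustituyendo t = 3: a(3) = 8.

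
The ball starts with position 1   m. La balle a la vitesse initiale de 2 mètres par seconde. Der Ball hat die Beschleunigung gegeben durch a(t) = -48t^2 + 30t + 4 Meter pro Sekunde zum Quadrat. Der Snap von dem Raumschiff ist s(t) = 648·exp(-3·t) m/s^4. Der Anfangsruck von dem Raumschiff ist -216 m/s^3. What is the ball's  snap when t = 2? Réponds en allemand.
Ausgehend von der Beschleunigung a(t) = -48·t^2 + 30·t + 4, nehmen wir 2 Ableitungen. Mit d/dt von a(t) finden wir j(t) = 30 - 96·t. Durch Ableiten von dem Ruck erhalten wir den Snap: s(t) = -96. Wir haben den Snap s(t) = -96. Durch Einsetzen von t = 2: s(2) = -96.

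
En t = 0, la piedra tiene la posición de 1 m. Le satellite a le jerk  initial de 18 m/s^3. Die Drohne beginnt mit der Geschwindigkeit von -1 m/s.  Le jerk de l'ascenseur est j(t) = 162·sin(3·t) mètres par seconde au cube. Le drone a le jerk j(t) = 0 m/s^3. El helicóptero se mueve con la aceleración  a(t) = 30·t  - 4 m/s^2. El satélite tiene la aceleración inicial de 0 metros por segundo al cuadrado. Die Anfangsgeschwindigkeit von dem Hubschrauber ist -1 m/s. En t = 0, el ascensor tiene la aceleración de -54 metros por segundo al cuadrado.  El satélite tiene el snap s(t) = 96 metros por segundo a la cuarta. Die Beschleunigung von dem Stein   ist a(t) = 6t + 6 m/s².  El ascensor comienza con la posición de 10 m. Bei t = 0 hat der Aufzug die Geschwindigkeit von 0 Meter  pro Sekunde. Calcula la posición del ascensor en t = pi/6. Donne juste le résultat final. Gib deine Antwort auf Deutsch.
Bei t = pi/6, x = 4.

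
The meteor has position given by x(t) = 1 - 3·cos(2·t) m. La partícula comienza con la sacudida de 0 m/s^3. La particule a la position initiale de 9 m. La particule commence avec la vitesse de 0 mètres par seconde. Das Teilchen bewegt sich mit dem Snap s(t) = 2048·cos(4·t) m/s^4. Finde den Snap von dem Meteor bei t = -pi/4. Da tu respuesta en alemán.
Wir müssen unsere Gleichung für die Position x(t) = 1 - 3·cos(2·t) 4-mal ableiten. Durch Ableiten von der Position erhalten wir die Geschwindigkeit: v(t) = 6·sin(2·t). Die Ableitung von der Geschwindigkeit ergibt die Beschleunigung: a(t) = 12·cos(2·t). Mit d/dt von a(t) finden wir j(t) = -24·sin(2·t). Die Ableitung von dem Ruck ergibt den Snap: s(t) = -48·cos(2·t). Aus der Gleichung für den Snap s(t) = -48·cos(2·t), setzen wir t = -pi/4 ein und erhalten s = 0.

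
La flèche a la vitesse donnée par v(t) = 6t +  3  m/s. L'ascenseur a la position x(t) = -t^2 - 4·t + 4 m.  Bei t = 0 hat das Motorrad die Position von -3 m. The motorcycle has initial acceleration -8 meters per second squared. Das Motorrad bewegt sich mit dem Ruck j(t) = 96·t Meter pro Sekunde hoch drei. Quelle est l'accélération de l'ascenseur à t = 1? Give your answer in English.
We must differentiate our position equation x(t) = -t^2 - 4·t + 4 2 times. Taking d/dt of x(t), we find v(t) = -2·t - 4. Differentiating velocity, we get acceleration: a(t) = -2. We have acceleration a(t) = -2. Substituting t = 1: a(1) = -2.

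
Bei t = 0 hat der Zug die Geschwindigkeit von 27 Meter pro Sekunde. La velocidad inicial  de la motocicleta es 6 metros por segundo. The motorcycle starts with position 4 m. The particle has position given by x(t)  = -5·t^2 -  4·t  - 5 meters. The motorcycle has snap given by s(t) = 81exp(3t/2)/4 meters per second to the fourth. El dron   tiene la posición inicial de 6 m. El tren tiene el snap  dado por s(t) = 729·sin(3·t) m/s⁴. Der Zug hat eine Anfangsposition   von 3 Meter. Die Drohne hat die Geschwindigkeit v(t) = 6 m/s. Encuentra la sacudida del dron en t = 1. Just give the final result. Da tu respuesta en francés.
j(1) = 0.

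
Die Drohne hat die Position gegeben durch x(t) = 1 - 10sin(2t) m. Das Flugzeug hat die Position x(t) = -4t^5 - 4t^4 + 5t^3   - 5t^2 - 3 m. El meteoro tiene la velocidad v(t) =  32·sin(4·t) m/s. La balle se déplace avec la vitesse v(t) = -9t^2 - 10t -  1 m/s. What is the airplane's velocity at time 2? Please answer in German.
Wir müssen unsere Gleichung für die Position x(t) = -4·t^5 - 4·t^4 + 5·t^3 - 5·t^2 - 3 1-mal ableiten. Durch Ableiten von der Position erhalten wir die Geschwindigkeit: v(t) = -20·t^4 - 16·t^3 + 15·t^2 - 10·t. Aus der Gleichung für die Geschwindigkeit v(t) = -20·t^4 - 16·t^3 + 15·t^2 - 10·t, setzen wir t = 2 ein und erhalten v = -408.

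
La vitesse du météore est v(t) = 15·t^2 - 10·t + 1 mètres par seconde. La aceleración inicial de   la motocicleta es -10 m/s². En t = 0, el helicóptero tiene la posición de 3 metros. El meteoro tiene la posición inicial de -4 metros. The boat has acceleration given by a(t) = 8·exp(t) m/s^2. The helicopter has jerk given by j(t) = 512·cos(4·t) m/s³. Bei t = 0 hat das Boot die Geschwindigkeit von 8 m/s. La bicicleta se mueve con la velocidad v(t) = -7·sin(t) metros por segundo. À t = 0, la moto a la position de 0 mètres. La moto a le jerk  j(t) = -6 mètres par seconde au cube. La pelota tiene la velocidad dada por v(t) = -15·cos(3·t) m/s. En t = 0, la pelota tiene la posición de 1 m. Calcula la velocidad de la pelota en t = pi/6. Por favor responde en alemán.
Wir haben die Geschwindigkeit v(t) = -15·cos(3·t). Durch Einsetzen von t = pi/6: v(pi/6) = 0.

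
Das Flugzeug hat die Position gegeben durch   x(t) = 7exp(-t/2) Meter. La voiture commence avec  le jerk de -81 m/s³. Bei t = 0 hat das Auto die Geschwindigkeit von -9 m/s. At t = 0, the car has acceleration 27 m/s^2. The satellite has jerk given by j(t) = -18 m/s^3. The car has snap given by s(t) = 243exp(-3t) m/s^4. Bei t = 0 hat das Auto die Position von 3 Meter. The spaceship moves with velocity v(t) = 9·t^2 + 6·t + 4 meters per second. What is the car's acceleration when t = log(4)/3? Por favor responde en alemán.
Um dies zu lösen, müssen wir 2 Stammfunktionen unserer Gleichung für den Snap s(t) = 243·exp(-3·t) finden. Mit ∫s(t)dt und Anwendung von j(0) = -81, finden wir j(t) = -81·exp(-3·t). Durch Integration von dem Ruck und Verwendung der Anfangsbedingung a(0) = 27, erhalten wir a(t) = 27·exp(-3·t). Aus der Gleichung für die Beschleunigung a(t) = 27·exp(-3·t), setzen wir t = log(4)/3 ein und erhalten a = 27/4.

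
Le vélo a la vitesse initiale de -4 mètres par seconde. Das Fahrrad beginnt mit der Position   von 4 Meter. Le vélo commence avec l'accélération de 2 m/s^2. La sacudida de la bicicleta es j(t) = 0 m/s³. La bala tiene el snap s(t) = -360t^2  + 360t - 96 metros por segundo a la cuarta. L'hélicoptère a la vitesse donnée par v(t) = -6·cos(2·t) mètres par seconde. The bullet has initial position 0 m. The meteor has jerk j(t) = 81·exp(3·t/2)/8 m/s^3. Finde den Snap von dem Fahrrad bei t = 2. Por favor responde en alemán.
Um dies zu lösen, müssen wir 1 Ableitung unserer Gleichung für den Ruck j(t) = 0 nehmen. Die Ableitung von dem Ruck ergibt den Snap: s(t) = 0. Wir haben den Snap s(t) = 0. Durch Einsetzen von t = 2: s(2) = 0.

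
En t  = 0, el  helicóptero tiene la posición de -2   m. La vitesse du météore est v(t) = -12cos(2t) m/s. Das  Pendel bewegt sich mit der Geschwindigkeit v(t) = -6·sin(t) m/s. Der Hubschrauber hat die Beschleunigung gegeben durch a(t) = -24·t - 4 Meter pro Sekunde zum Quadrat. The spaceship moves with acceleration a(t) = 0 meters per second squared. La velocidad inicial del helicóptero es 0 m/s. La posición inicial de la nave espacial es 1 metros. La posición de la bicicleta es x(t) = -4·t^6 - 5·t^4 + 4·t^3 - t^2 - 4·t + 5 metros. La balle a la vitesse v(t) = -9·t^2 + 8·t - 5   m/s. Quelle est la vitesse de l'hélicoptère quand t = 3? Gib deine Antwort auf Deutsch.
Wir müssen unsere Gleichung für die Beschleunigung a(t) = -24·t - 4 1-mal integrieren. Die Stammfunktion von der Beschleunigung ist die Geschwindigkeit. Mit v(0) = 0 erhalten wir v(t) = 4·t·(-3·t - 1). Mit v(t) = 4·t·(-3·t - 1) und Einsetzen von t = 3, finden wir v = -120.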